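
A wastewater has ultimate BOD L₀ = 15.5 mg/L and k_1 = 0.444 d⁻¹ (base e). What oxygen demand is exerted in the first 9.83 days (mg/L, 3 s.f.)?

y_t = L₀(1 − e^(−k_1 t)) = 15.5 × (1 − e^(−0.444×9.83))
= 15.5 × (1 − 0.01272) = 15.5 × 0.9873 = 15.30 mg/L.

y ≈ 15.3 mg/L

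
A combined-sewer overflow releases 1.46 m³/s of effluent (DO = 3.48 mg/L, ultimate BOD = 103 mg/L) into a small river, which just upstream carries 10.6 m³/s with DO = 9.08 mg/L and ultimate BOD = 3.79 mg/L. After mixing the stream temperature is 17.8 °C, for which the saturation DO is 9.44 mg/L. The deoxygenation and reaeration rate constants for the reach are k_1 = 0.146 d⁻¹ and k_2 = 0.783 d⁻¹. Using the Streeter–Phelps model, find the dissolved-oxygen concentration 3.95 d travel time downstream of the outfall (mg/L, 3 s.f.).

Mixed DO = (10.6×9.08 + 1.46×3.48)/(10.6+1.46) = 101.3/12.06 = 8.402 mg/L.
Mixed L₀ = (10.6×3.79 + 1.46×103)/(12.06) = 190.6/12.06 = 15.80 mg/L.
Initial deficit D₀ = C_s − DO₀ = 9.44 − 8.402 = 1.038 mg/L.
D(3.95) = [0.146×15.80/(0.783−0.146)](e^(−0.146×3.95) − e^(−0.783×3.95)) + 1.038 e^(−0.783×3.95)
= 3.621 × (0.5617 − 0.04537) + 1.038 × 0.04537 = 1.917 mg/L.
DO = 9.44 − 1.917 = 7.523 mg/L.

DO ≈ 7.52 mg/L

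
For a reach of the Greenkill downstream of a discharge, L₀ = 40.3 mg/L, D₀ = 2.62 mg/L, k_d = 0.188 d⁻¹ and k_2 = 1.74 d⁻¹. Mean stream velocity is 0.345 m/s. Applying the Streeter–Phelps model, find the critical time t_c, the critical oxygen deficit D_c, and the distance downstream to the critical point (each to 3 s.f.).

t_c ≈ 0.938 d; D_c ≈ 3.65 mg/L; x_c ≈ 28.0 km

At the critical point dD/dt = 0, so k_d L₀ e^(−k_d t) = k_2 D. Substituting D(t) from the Streeter–Phelps equation and solving for t gives
t_c = ln[(k_2/k_d)(1 − D₀(k_2−k_d)/(k_d L₀))] / (k_2−k_d).
Here k_2−k_d = 1.552 d⁻¹ and 1 − D₀(k_2−k_d)/(k_d L₀) = 1 − 2.62×1.552/(0.188×40.3) = 0.4633, so
t_c = ln(9.255 × 0.4633) / 1.552 = 1.456 / 1.552 = 0.9380 d.
L(t_c) = L₀ e^(−k_d t_c) = 40.3 × 0.8383 = 33.78 mg/L, and at the critical point k_2 D_c = k_d L, so D_c = (0.188/1.74) × 33.78 = 3.650 mg/L.
x_c = v t_c = 0.345 m/s × 0.9380 d × 86400 s/d = 27960 m ≈ 28.0 km.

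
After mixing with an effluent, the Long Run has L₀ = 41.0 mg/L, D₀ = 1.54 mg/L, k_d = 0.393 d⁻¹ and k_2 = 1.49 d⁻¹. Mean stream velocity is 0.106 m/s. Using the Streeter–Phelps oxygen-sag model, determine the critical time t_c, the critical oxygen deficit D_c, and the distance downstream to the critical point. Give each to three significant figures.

With k_2/k_d = 3.791 and 1 − D₀(k_2−k_d)/(k_d L₀) = 0.8952,
t_c = ln(3.791 × 0.8952) / (1.49 − 0.393) = ln(3.394) / 1.097 = 1.222/1.097 = 1.114 d.
L(t_c) = L₀ e^(−k_d t_c) = 41.0 × 0.6455 = 26.46 mg/L, and at the critical point k_2 D_c = k_d L, so D_c = (0.393/1.49) × 26.46 = 6.980 mg/L.
x_c = v t_c = 0.106 m/s × 1.114 d × 86400 s/d = 10200 m ≈ 10.2 km.

t_c ≈ 1.11 d; D_c ≈ 6.98 mg/L; x_c ≈ 10.2 km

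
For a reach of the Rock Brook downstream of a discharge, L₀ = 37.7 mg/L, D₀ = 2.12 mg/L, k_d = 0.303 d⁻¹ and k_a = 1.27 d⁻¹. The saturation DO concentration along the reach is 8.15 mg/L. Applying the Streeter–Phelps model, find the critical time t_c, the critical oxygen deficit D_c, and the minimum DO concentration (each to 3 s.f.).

At the critical point dD/dt = 0, so k_d L₀ e^(−k_d t) = k_a D. Substituting D(t) from the Streeter–Phelps equation and solving for t gives
t_c = ln[(k_a/k_d)(1 − D₀(k_a−k_d)/(k_d L₀))] / (k_a−k_d).
Here k_a−k_d = 0.9670 d⁻¹ and 1 − D₀(k_a−k_d)/(k_d L₀) = 1 − 2.12×0.9670/(0.303×37.7) = 0.8205, so
t_c = ln(4.191 × 0.8205) / 0.9670 = 1.235 / 0.9670 = 1.277 d.
D_c = (k_d/k_a) L₀ e^(−k_d t_c) = (0.303/1.27) × 37.7 × e^(−0.303×1.277) = 0.2386 × 37.7 × 0.6791 = 6.108 mg/L.
Minimum DO = C_s − D_c = 8.15 − 6.108 = 2.042 mg/L.

t_c ≈ 1.28 d; D_c ≈ 6.11 mg/L; min DO ≈ 2.04 mg/L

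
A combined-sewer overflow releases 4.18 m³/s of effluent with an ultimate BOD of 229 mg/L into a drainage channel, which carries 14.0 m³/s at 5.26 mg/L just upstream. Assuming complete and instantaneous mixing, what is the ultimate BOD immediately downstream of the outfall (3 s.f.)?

56.7 mg/L

Flow-weighted mixing: C = (Q_r C_r + Q_w C_w)/(Q_r + Q_w)
= (14.0×5.26 + 4.18×229)/(14.0 + 4.18) = 1031/18.18 = 56.70 mg/L.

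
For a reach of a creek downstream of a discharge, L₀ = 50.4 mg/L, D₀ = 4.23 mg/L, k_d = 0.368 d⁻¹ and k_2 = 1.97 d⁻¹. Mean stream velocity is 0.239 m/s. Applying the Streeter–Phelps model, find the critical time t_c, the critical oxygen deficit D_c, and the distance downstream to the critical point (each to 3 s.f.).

t_c ≈ 0.763 d; D_c ≈ 7.11 mg/L; x_c ≈ 15.8 km

t_c = [1/(k_2−k_d)] ln[(k_2/k_d)(1 − D₀(k_2−k_d)/(k_d L₀))]
= [1/(1.97−0.368)] ln[(1.97/0.368)(1 − 4.23×1.602/(0.368×50.4))]
= (1/1.602) ln[5.353 × 0.6346] = 0.6242 × ln(3.397) = 0.6242 × 1.223 = 0.7634 d.
D_c = (k_d/k_2) L₀ e^(−k_d t_c) = (0.368/1.97) × 50.4 × e^(−0.368×0.7634) = 0.1868 × 50.4 × 0.7551 = 7.109 mg/L.
x_c = v t_c = 0.239 m/s × 0.7634 d × 86400 s/d = 15760 m ≈ 15.8 km.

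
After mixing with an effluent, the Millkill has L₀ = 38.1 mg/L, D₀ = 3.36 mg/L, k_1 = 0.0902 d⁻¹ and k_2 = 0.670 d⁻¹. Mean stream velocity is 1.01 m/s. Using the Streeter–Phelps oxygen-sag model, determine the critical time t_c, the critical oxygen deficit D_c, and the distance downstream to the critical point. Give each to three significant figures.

t_c ≈ 2.02 d; D_c ≈ 4.28 mg/L; x_c ≈ 176 km

At the critical point dD/dt = 0, so k_1 L₀ e^(−k_1 t) = k_2 D. Substituting D(t) from the Streeter–Phelps equation and solving for t gives
t_c = ln[(k_2/k_1)(1 − D₀(k_2−k_1)/(k_1 L₀))] / (k_2−k_1).
Here k_2−k_1 = 0.5798 d⁻¹ and 1 − D₀(k_2−k_1)/(k_1 L₀) = 1 − 3.36×0.5798/(0.0902×38.1) = 0.4331, so
t_c = ln(7.428 × 0.4331) / 0.5798 = 1.169 / 0.5798 = 2.015 d.
D_c = (k_1/k_2) L₀ e^(−k_1 t_c) = (0.0902/0.670) × 38.1 × e^(−0.0902×2.015) = 0.1346 × 38.1 × 0.8338 = 4.277 mg/L.
x_c = v t_c = 1.01 m/s × 2.015 d × 86400 s/d = 175900 m ≈ 176 km.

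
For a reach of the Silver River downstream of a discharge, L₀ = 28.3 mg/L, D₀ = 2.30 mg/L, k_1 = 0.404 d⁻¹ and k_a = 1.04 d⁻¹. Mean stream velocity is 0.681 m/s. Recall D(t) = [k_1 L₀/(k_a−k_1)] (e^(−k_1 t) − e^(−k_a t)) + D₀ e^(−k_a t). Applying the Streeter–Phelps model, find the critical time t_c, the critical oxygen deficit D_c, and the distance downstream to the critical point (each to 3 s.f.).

t_c ≈ 1.27 d; D_c ≈ 6.58 mg/L; x_c ≈ 74.8 km

At the critical point dD/dt = 0, so k_1 L₀ e^(−k_1 t) = k_a D. Substituting D(t) from the Streeter–Phelps equation and solving for t gives
t_c = ln[(k_a/k_1)(1 − D₀(k_a−k_1)/(k_1 L₀))] / (k_a−k_1).
Here k_a−k_1 = 0.6360 d⁻¹ and 1 − D₀(k_a−k_1)/(k_1 L₀) = 1 − 2.30×0.6360/(0.404×28.3) = 0.8721, so
t_c = ln(2.574 × 0.8721) / 0.6360 = 0.8087 / 0.6360 = 1.271 d.
L(t_c) = L₀ e^(−k_1 t_c) = 28.3 × 0.5983 = 16.93 mg/L, and at the critical point k_a D_c = k_1 L, so D_c = (0.404/1.04) × 16.93 = 6.577 mg/L.
x_c = v t_c = 0.681 m/s × 1.271 d × 86400 s/d = 74810 m ≈ 74.8 km.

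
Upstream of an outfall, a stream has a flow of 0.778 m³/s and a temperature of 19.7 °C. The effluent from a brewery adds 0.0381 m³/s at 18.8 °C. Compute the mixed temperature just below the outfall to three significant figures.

Flow-weighted mixing: C = (Q_r C_r + Q_w C_w)/(Q_r + Q_w)
= (0.778×19.7 + 0.0381×18.8)/(0.778 + 0.0381) = 16.04/0.8161 = 19.66 °C.

19.7 °C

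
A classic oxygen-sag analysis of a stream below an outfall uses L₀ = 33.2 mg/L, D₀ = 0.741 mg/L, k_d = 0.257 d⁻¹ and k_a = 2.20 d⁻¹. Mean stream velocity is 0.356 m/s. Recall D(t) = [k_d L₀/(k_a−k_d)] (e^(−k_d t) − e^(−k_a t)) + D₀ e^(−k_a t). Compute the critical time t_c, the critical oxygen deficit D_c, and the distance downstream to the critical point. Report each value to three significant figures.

At the critical point dD/dt = 0, so k_d L₀ e^(−k_d t) = k_a D. Substituting D(t) from the Streeter–Phelps equation and solving for t gives
t_c = ln[(k_a/k_d)(1 − D₀(k_a−k_d)/(k_d L₀))] / (k_a−k_d).
Here k_a−k_d = 1.943 d⁻¹ and 1 − D₀(k_a−k_d)/(k_d L₀) = 1 − 0.741×1.943/(0.257×33.2) = 0.8313, so
t_c = ln(8.560 × 0.8313) / 1.943 = 1.962 / 1.943 = 1.010 d.
L(t_c) = L₀ e^(−k_d t_c) = 33.2 × 0.7714 = 25.61 mg/L, and at the critical point k_a D_c = k_d L, so D_c = (0.257/2.20) × 25.61 = 2.992 mg/L.
x_c = v t_c = 0.356 m/s × 1.010 d × 86400 s/d = 31060 m ≈ 31.1 km.

t_c ≈ 1.01 d; D_c ≈ 2.99 mg/L; x_c ≈ 31.1 km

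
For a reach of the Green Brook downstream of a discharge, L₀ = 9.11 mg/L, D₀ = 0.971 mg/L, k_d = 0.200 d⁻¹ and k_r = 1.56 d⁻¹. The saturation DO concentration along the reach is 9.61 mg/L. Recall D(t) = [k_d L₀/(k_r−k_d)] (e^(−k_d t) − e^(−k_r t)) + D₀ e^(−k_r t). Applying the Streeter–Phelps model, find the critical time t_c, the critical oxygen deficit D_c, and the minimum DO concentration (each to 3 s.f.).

t_c ≈ 0.562 d; D_c ≈ 1.04 mg/L; min DO ≈ 8.57 mg/L

With k_r/k_d = 7.800 and 1 − D₀(k_r−k_d)/(k_d L₀) = 0.2752,
t_c = ln(7.800 × 0.2752) / (1.56 − 0.200) = ln(2.147) / 1.360 = 0.7639/1.360 = 0.5617 d.
D_c = (k_d/k_r) L₀ e^(−k_d t_c) = (0.200/1.56) × 9.11 × e^(−0.200×0.5617) = 0.1282 × 9.11 × 0.8937 = 1.044 mg/L.
Minimum DO = C_s − D_c = 9.61 − 1.044 = 8.566 mg/L.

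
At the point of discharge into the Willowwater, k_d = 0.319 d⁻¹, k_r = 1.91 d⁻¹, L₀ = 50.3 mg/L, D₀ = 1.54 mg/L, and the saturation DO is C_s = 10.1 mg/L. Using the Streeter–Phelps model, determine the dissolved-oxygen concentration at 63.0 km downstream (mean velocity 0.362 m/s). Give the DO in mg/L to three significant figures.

Travel time t = x/v = 63.0 km / (0.362 m/s) = 63000 m / 0.362 m/s = 174000 s = 2.014 d.
k_d L₀/(k_r−k_d) = 0.319×50.3/(1.91−0.319) = 16.05/1.591 = 10.09 mg/L.
e^(−k_d t) = e^(−0.319×2.014) = 0.5259; e^(−k_r t) = e^(−1.91×2.014) = 0.02134.
D = 10.09 × (0.5259 − 0.02134) + 1.54 × 0.02134 = 5.089 + 0.03286 = 5.122 mg/L.
DO = C_s − D = 10.1 − 5.122 = 4.978 mg/L.

DO ≈ 4.98 mg/L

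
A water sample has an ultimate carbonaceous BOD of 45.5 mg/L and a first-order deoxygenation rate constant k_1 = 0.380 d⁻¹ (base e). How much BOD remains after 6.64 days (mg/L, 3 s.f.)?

L ≈ 3.65 mg/L

L_t = L₀ e^(−k_1 t) = 45.5 × e^(−0.380×6.64) = 45.5 × 0.08020 = 3.649 mg/L.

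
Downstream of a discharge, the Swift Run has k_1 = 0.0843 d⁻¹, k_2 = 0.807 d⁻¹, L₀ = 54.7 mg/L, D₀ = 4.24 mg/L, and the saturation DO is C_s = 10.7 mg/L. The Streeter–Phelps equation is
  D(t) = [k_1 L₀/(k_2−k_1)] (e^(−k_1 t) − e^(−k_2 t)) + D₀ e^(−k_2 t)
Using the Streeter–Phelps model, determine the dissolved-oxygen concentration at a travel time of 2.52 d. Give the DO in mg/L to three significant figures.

DO ≈ 5.82 mg/L

k_1 L₀/(k_2−k_1) = 0.0843×54.7/(0.807−0.0843) = 4.611/0.7227 = 6.381 mg/L.
e^(−k_1 t) = e^(−0.0843×2.520) = 0.8086; e^(−k_2 t) = e^(−0.807×2.520) = 0.1309.
D = 6.381 × (0.8086 − 0.1309) + 4.24 × 0.1309 = 4.324 + 0.5548 = 4.879 mg/L.
DO = C_s − D = 10.7 − 4.879 = 5.821 mg/L.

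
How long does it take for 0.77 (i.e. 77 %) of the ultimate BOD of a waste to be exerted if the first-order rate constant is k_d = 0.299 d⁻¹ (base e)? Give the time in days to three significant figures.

y/L₀ = 1 − e^(−k_d t) = 0.77 ⇒ e^(−k_d t) = 0.230
t = −ln(0.230) / 0.299 = 1.470 / 0.299 = 4.915 d.

t ≈ 4.92 d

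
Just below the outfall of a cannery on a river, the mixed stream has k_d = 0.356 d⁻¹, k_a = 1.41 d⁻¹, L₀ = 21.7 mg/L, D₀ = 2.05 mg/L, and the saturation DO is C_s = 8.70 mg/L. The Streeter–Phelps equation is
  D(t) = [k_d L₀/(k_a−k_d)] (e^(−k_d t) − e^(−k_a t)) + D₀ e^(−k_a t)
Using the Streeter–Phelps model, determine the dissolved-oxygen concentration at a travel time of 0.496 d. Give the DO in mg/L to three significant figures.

k_d L₀/(k_a−k_d) = 0.356×21.7/(1.41−0.356) = 7.725/1.054 = 7.329 mg/L.
e^(−k_d t) = e^(−0.356×0.4960) = 0.8381; e^(−k_a t) = e^(−1.41×0.4960) = 0.4969.
D = 7.329 × (0.8381 − 0.4969) + 2.05 × 0.4969 = 2.501 + 1.019 = 3.520 mg/L.
DO = C_s − D = 8.70 − 3.520 = 5.180 mg/L.

DO ≈ 5.18 mg/L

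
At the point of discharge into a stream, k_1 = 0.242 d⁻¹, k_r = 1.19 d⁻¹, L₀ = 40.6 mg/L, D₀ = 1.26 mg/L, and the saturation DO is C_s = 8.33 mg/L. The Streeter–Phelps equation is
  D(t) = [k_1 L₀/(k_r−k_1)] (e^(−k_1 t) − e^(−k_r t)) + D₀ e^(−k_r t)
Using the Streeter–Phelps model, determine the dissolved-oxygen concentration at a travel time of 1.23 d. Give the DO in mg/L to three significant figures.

DO ≈ 2.74 mg/L

k_1 L₀/(k_r−k_1) = 0.242×40.6/(1.19−0.242) = 9.825/0.9480 = 10.36 mg/L.
e^(−k_1 t) = e^(−0.242×1.230) = 0.7426; e^(−k_r t) = e^(−1.19×1.230) = 0.2314.
D = 10.36 × (0.7426 − 0.2314) + 1.26 × 0.2314 = 5.298 + 0.2915 = 5.589 mg/L.
DO = C_s − D = 8.33 − 5.589 = 2.741 mg/L.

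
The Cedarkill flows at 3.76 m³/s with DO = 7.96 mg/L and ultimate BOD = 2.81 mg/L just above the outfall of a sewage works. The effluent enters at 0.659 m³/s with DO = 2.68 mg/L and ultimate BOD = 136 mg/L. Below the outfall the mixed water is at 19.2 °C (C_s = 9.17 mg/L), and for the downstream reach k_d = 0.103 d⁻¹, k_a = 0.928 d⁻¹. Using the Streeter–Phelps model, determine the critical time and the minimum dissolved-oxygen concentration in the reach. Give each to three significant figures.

t_c ≈ 1.18 d; minimum DO ≈ 6.94 mg/L

Mixed DO = (3.76×7.96 + 0.659×2.68)/(3.76+0.659) = 31.70/4.419 = 7.173 mg/L.
Mixed L₀ = (3.76×2.81 + 0.659×136)/(4.419) = 100.2/4.419 = 22.67 mg/L.
Initial deficit D₀ = C_s − DO₀ = 9.17 − 7.173 = 1.997 mg/L.
t_c = (1/0.8250) ln[(0.928/0.103)(1 − 1.997×0.8250/(0.103×22.67))] = 1.212 × ln(2.652) = 1.182 d.
D_c = (0.103/0.928) × 22.67 × e^(−0.103×1.182) = 0.1110 × 22.67 × 0.8854 = 2.228 mg/L.
Minimum DO = 9.17 − 2.228 = 6.942 mg/L.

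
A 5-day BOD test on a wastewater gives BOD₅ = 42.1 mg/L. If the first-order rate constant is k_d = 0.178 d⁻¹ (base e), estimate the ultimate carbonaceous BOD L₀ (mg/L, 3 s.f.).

L₀ ≈ 71.4 mg/L

BOD₅ = L₀(1 − e^(−5k_d)) ⇒ L₀ = BOD₅ / (1 − e^(−5×0.178))
= 42.1 / (1 − 0.4107) = 42.1 / 0.5893 = 71.44 mg/L.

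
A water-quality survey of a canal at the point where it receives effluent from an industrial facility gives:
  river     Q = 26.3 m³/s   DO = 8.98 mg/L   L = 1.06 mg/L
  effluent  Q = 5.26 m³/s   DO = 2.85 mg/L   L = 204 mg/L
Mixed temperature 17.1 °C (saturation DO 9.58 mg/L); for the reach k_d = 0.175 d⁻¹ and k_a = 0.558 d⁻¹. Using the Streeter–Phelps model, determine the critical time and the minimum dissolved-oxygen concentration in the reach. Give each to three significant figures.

t_c ≈ 2.75 d; minimum DO ≈ 2.82 mg/L

Mixed DO = (26.3×8.98 + 5.26×2.85)/(26.3+5.26) = 251.2/31.56 = 7.958 mg/L.
Mixed L₀ = (26.3×1.06 + 5.26×204)/(31.56) = 1101/31.56 = 34.88 mg/L.
Initial deficit D₀ = C_s − DO₀ = 9.58 − 7.958 = 1.622 mg/L.
t_c = (1/0.3830) ln[(0.558/0.175)(1 − 1.622×0.3830/(0.175×34.88))] = 2.611 × ln(2.864) = 2.747 d.
D_c = (0.175/0.558) × 34.88 × e^(−0.175×2.747) = 0.3136 × 34.88 × 0.6183 = 6.764 mg/L.
Minimum DO = 9.58 − 6.764 = 2.816 mg/L.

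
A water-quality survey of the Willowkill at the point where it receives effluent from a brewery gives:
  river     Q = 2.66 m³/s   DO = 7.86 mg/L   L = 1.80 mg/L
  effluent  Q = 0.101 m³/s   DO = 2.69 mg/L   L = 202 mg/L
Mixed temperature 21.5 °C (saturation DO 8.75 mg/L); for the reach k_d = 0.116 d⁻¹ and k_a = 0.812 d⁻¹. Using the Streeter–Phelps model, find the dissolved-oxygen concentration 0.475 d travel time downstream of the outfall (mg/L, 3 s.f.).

DO ≈ 7.61 mg/L

Mixed DO = (2.66×7.86 + 0.101×2.69)/(2.66+0.101) = 21.18/2.761 = 7.671 mg/L.
Mixed L₀ = (2.66×1.80 + 0.101×202)/(2.761) = 25.19/2.761 = 9.124 mg/L.
Initial deficit D₀ = C_s − DO₀ = 8.75 − 7.671 = 1.079 mg/L.
D(0.475) = [0.116×9.124/(0.812−0.116)](e^(−0.116×0.475) − e^(−0.812×0.475)) + 1.079 e^(−0.812×0.475)
= 1.521 × (0.9464 − 0.6800) + 1.079 × 0.6800 = 1.139 mg/L.
DO = 8.75 − 1.139 = 7.611 mg/L.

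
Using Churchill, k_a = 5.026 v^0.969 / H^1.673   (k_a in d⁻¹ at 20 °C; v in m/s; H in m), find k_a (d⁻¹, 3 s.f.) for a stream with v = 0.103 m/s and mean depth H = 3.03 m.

k_a ≈ 0.0869 d⁻¹

k_a = 5.026 × 0.103^0.969 / 3.03^1.673 = 5.026 × 0.1105 / 6.389 = 0.08694 d⁻¹.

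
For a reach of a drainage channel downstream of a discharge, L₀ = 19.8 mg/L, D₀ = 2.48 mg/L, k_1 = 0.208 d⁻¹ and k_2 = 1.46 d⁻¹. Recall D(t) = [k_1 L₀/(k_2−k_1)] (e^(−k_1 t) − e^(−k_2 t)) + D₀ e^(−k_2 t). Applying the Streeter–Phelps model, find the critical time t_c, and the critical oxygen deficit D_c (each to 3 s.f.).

With k_2/k_1 = 7.019 and 1 − D₀(k_2−k_1)/(k_1 L₀) = 0.2461,
t_c = ln(7.019 × 0.2461) / (1.46 − 0.208) = ln(1.727) / 1.252 = 0.5465/1.252 = 0.4365 d.
L(t_c) = L₀ e^(−k_1 t_c) = 19.8 × 0.9132 = 18.08 mg/L, and at the critical point k_2 D_c = k_1 L, so D_c = (0.208/1.46) × 18.08 = 2.576 mg/L.

t_c ≈ 0.437 d; D_c ≈ 2.58 mg/L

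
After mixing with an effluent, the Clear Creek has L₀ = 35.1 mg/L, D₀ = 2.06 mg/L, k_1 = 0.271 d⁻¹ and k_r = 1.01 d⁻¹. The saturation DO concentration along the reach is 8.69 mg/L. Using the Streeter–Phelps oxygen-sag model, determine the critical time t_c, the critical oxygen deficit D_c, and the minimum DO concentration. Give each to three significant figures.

t_c = [1/(k_r−k_1)] ln[(k_r/k_1)(1 − D₀(k_r−k_1)/(k_1 L₀))]
= [1/(1.01−0.271)] ln[(1.01/0.271)(1 − 2.06×0.7390/(0.271×35.1))]
= (1/0.7390) ln[3.727 × 0.8400] = 1.353 × ln(3.130) = 1.353 × 1.141 = 1.544 d.
D_c = (k_1/k_r) L₀ e^(−k_1 t_c) = (0.271/1.01) × 35.1 × e^(−0.271×1.544) = 0.2683 × 35.1 × 0.6580 = 6.197 mg/L.
Minimum DO = C_s − D_c = 8.69 − 6.197 = 2.493 mg/L.

t_c ≈ 1.54 d; D_c ≈ 6.20 mg/L; min DO ≈ 2.49 mg/L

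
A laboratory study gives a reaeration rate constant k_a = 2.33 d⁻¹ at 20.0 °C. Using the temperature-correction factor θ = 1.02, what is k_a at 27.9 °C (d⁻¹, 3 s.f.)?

k_a(T₂) = k_a(T₁) · θ^(T₂−T₁) = 2.33 × 1.02^(27.9−20.0)
= 2.33 × 1.02^7.90 = 2.33 × 1.169 = 2.725 d⁻¹.

k_a ≈ 2.72 d⁻¹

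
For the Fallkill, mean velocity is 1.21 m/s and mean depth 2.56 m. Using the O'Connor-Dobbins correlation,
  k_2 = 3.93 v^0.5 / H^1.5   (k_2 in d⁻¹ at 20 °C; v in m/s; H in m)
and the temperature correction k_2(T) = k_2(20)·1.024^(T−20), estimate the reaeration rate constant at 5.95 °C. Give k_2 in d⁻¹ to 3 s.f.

k_2 ≈ 0.756 d⁻¹

k_2(20) = 3.93 × 1.21^0.5 / 2.56^1.5 = 3.93 × 1.100 / 4.096 = 1.055 d⁻¹.
k_2(5.95) = 1.055 × 1.024^(5.95−20) = 1.055 × 0.7166 = 0.7563 d⁻¹.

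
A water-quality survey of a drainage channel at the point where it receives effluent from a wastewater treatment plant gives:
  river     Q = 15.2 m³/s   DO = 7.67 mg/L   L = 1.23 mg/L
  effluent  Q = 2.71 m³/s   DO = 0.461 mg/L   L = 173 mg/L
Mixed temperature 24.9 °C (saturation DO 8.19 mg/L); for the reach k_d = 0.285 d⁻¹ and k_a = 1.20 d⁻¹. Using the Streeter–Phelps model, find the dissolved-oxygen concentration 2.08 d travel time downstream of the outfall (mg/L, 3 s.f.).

Mixed DO = (15.2×7.67 + 2.71×0.461)/(15.2+2.71) = 117.8/17.91 = 6.579 mg/L.
Mixed L₀ = (15.2×1.23 + 2.71×173)/(17.91) = 487.5/17.91 = 27.22 mg/L.
Initial deficit D₀ = C_s − DO₀ = 8.19 − 6.579 = 1.611 mg/L.
D(2.08) = [0.285×27.22/(1.20−0.285)](e^(−0.285×2.08) − e^(−1.20×2.08)) + 1.611 e^(−1.20×2.08)
= 8.479 × (0.5528 − 0.08241) + 1.611 × 0.08241 = 4.121 mg/L.
DO = 8.19 − 4.121 = 4.069 mg/L.

DO ≈ 4.07 mg/L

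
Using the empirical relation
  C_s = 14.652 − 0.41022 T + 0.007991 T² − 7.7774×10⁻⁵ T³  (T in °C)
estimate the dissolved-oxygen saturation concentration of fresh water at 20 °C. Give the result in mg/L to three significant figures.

C_s = 14.652 − 0.41022×20 + 0.007991×20² − 7.7774×10⁻⁵×20³ = 9.022 mg/L.

C_s ≈ 9.02 mg/L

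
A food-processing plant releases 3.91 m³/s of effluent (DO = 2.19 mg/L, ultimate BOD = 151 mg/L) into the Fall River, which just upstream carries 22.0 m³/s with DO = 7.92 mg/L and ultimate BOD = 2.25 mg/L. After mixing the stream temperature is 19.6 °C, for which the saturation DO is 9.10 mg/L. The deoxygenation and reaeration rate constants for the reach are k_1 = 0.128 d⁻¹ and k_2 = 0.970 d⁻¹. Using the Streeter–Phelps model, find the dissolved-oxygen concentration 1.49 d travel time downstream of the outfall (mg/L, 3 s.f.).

Mixed DO = (22.0×7.92 + 3.91×2.19)/(22.0+3.91) = 182.8/25.91 = 7.055 mg/L.
Mixed L₀ = (22.0×2.25 + 3.91×151)/(25.91) = 639.9/25.91 = 24.70 mg/L.
Initial deficit D₀ = C_s − DO₀ = 9.10 − 7.055 = 2.045 mg/L.
D(1.49) = [0.128×24.70/(0.970−0.128)](e^(−0.128×1.49) − e^(−0.970×1.49)) + 2.045 e^(−0.970×1.49)
= 3.754 × (0.8264 − 0.2357) + 2.045 × 0.2357 = 2.700 mg/L.
DO = 9.10 − 2.700 = 6.400 mg/L.

DO ≈ 6.40 mg/L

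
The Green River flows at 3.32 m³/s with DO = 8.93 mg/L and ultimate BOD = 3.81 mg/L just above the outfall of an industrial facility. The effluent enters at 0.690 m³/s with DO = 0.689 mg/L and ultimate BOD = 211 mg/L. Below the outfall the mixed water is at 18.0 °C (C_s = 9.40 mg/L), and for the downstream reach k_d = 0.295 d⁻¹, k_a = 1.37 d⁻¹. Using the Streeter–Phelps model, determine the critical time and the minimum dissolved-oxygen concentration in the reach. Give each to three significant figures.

t_c ≈ 1.25 d; minimum DO ≈ 3.52 mg/L

Mixed DO = (3.32×8.93 + 0.690×0.689)/(3.32+0.690) = 30.12/4.010 = 7.512 mg/L.
Mixed L₀ = (3.32×3.81 + 0.690×211)/(4.010) = 158.2/4.010 = 39.46 mg/L.
Initial deficit D₀ = C_s − DO₀ = 9.40 − 7.512 = 1.888 mg/L.
t_c = (1/1.075) ln[(1.37/0.295)(1 − 1.888×1.075/(0.295×39.46))] = 0.9302 × ln(3.834) = 1.250 d.
D_c = (0.295/1.37) × 39.46 × e^(−0.295×1.250) = 0.2153 × 39.46 × 0.6915 = 5.876 mg/L.
Minimum DO = 9.40 − 5.876 = 3.524 mg/L.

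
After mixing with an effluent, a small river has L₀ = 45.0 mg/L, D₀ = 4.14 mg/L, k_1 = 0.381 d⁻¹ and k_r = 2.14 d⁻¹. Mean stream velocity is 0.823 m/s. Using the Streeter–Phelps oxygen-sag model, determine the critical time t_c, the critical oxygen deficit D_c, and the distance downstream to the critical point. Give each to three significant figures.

t_c ≈ 0.667 d; D_c ≈ 6.21 mg/L; x_c ≈ 47.4 km

t_c = [1/(k_r−k_1)] ln[(k_r/k_1)(1 − D₀(k_r−k_1)/(k_1 L₀))]
= [1/(2.14−0.381)] ln[(2.14/0.381)(1 − 4.14×1.759/(0.381×45.0))]
= (1/1.759) ln[5.617 × 0.5753] = 0.5685 × ln(3.231) = 0.5685 × 1.173 = 0.6668 d.
D_c = (k_1/k_r) L₀ e^(−k_1 t_c) = (0.381/2.14) × 45.0 × e^(−0.381×0.6668) = 0.1780 × 45.0 × 0.7757 = 6.214 mg/L.
x_c = v t_c = 0.823 m/s × 0.6668 d × 86400 s/d = 47410 m ≈ 47.4 km.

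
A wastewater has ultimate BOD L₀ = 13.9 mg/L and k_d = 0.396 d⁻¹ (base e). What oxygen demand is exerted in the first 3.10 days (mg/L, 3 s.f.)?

y_t = L₀(1 − e^(−k_d t)) = 13.9 × (1 − e^(−0.396×3.10))
= 13.9 × (1 − 0.2930) = 13.9 × 0.7070 = 9.827 mg/L.

y ≈ 9.83 mg/L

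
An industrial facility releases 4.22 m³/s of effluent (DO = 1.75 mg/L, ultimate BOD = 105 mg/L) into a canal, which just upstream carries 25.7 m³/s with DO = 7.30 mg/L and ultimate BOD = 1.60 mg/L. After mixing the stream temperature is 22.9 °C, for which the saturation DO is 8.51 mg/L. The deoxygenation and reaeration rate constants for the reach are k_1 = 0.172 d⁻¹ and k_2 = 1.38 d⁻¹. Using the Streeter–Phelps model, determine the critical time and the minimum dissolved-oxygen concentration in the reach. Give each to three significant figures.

t_c ≈ 0.0673 d; minimum DO ≈ 6.52 mg/L

Mixed DO = (25.7×7.30 + 4.22×1.75)/(25.7+4.22) = 195.0/29.92 = 6.517 mg/L.
Mixed L₀ = (25.7×1.60 + 4.22×105)/(29.92) = 484.2/29.92 = 16.18 mg/L.
Initial deficit D₀ = C_s − DO₀ = 8.51 − 6.517 = 1.993 mg/L.
t_c = (1/1.208) ln[(1.38/0.172)(1 − 1.993×1.208/(0.172×16.18))] = 0.8278 × ln(1.085) = 0.06731 d.
D_c = (0.172/1.38) × 16.18 × e^(−0.172×0.06731) = 0.1246 × 16.18 × 0.9885 = 1.994 mg/L.
Minimum DO = 8.51 − 1.994 = 6.516 mg/L.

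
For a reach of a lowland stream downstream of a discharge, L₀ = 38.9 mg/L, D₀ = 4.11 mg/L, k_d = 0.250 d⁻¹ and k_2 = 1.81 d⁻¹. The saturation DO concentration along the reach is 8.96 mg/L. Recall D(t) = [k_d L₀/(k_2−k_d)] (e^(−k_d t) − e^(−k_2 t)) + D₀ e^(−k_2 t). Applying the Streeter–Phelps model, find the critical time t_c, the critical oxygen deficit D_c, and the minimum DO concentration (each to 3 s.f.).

With k_2/k_d = 7.240 and 1 − D₀(k_2−k_d)/(k_d L₀) = 0.3407,
t_c = ln(7.240 × 0.3407) / (1.81 − 0.250) = ln(2.467) / 1.560 = 0.9029/1.560 = 0.5788 d.
L(t_c) = L₀ e^(−k_d t_c) = 38.9 × 0.8653 = 33.66 mg/L, and at the critical point k_2 D_c = k_d L, so D_c = (0.250/1.81) × 33.66 = 4.649 mg/L.
Minimum DO = C_s − D_c = 8.96 − 4.649 = 4.311 mg/L.

t_c ≈ 0.579 d; D_c ≈ 4.65 mg/L; min DO ≈ 4.31 mg/L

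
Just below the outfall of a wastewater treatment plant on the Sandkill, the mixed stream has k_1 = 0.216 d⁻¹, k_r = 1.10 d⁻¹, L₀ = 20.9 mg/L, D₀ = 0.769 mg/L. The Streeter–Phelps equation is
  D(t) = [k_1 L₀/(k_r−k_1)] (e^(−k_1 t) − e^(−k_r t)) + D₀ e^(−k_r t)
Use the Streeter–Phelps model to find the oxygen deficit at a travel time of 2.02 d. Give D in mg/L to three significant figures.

D ≈ 2.83 mg/L

k_1 L₀/(k_r−k_1) = 0.216×20.9/(1.10−0.216) = 4.514/0.8840 = 5.107 mg/L.
e^(−k_1 t) = e^(−0.216×2.020) = 0.6464; e^(−k_r t) = e^(−1.10×2.020) = 0.1084.
D = 5.107 × (0.6464 − 0.1084) + 0.769 × 0.1084 = 2.748 + 0.08335 = 2.831 mg/L.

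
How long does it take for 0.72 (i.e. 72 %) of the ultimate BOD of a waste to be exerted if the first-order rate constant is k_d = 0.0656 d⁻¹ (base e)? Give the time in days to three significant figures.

t ≈ 19.4 d

y/L₀ = 1 − e^(−k_d t) = 0.72 ⇒ e^(−k_d t) = 0.280
t = −ln(0.280) / 0.0656 = 1.273 / 0.0656 = 19.40 d.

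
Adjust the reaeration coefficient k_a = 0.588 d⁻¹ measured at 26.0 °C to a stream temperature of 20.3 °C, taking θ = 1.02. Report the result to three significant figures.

k_a ≈ 0.525 d⁻¹

k_a(T₂) = k_a(T₁) · θ^(T₂−T₁) = 0.588 × 1.02^(20.3−26.0)
= 0.588 × 1.02^-5.70 = 0.588 × 0.8933 = 0.5252 d⁻¹.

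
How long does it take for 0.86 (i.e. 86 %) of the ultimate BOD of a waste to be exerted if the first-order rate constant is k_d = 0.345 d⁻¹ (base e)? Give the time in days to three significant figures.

t ≈ 5.70 d

y/L₀ = 1 − e^(−k_d t) = 0.86 ⇒ e^(−k_d t) = 0.140
t = −ln(0.140) / 0.345 = 1.966 / 0.345 = 5.699 d.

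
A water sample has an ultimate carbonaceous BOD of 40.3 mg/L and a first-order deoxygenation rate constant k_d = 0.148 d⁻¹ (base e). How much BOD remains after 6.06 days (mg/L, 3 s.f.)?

L_t = L₀ e^(−k_d t) = 40.3 × e^(−0.148×6.06) = 40.3 × 0.4078 = 16.44 mg/L.

L ≈ 16.4 mg/L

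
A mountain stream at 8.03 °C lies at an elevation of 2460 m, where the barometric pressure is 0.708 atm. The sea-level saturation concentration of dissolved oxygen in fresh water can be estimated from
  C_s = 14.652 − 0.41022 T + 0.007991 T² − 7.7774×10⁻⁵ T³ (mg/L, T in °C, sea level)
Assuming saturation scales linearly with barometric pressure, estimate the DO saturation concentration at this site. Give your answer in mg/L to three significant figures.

At sea level: C_s = 14.652 − 0.41022×8.03 + 0.007991×8.03² − 7.7774×10⁻⁵×8.03³ = 11.83 mg/L.
Pressure correction: C_s' = 11.83 × 0.708 = 8.378 mg/L.

C_s ≈ 8.38 mg/L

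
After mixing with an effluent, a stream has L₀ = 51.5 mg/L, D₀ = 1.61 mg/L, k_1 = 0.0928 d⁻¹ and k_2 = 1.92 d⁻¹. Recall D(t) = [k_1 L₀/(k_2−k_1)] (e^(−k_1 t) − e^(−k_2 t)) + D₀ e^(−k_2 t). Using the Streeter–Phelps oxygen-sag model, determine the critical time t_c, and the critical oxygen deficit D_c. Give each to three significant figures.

t_c ≈ 1.13 d; D_c ≈ 2.24 mg/L

t_c = [1/(k_2−k_1)] ln[(k_2/k_1)(1 − D₀(k_2−k_1)/(k_1 L₀))]
= [1/(1.92−0.0928)] ln[(1.92/0.0928)(1 − 1.61×1.827/(0.0928×51.5))]
= (1/1.827) ln[20.69 × 0.3845] = 0.5473 × ln(7.954) = 0.5473 × 2.074 = 1.135 d.
L(t_c) = L₀ e^(−k_1 t_c) = 51.5 × 0.9000 = 46.35 mg/L, and at the critical point k_2 D_c = k_1 L, so D_c = (0.0928/1.92) × 46.35 = 2.240 mg/L.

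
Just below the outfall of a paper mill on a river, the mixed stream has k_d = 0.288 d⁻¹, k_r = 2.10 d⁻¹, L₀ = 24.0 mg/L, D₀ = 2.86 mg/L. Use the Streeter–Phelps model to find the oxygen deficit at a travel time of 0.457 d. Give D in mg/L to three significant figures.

D ≈ 2.98 mg/L

k_d L₀/(k_r−k_d) = 0.288×24.0/(2.10−0.288) = 6.912/1.812 = 3.815 mg/L.
e^(−k_d t) = e^(−0.288×0.4570) = 0.8767; e^(−k_r t) = e^(−2.10×0.4570) = 0.3830.
D = 3.815 × (0.8767 − 0.3830) + 2.86 × 0.3830 = 1.883 + 1.095 = 2.979 mg/L.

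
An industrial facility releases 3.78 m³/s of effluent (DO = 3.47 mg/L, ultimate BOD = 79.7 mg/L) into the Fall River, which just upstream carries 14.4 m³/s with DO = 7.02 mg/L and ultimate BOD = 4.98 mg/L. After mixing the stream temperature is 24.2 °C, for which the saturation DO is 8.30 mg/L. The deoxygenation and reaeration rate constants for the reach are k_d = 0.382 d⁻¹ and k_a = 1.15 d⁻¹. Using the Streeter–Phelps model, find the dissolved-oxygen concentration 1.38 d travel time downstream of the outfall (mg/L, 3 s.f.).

DO ≈ 3.95 mg/L

Mixed DO = (14.4×7.02 + 3.78×3.47)/(14.4+3.78) = 114.2/18.18 = 6.282 mg/L.
Mixed L₀ = (14.4×4.98 + 3.78×79.7)/(18.18) = 373.0/18.18 = 20.52 mg/L.
Initial deficit D₀ = C_s − DO₀ = 8.30 − 6.282 = 2.018 mg/L.
D(1.38) = [0.382×20.52/(1.15−0.382)](e^(−0.382×1.38) − e^(−1.15×1.38)) + 2.018 e^(−1.15×1.38)
= 10.20 × (0.5903 − 0.2045) + 2.018 × 0.2045 = 4.349 mg/L.
DO = 8.30 − 4.349 = 3.951 mg/L.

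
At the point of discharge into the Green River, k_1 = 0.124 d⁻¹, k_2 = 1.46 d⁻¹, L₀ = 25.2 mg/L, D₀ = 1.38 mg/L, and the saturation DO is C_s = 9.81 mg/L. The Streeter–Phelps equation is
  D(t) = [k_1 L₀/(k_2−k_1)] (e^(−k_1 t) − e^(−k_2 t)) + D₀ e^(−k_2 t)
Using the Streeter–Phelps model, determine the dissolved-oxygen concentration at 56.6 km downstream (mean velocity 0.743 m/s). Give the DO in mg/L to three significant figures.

Travel time t = x/v = 56.6 km / (0.743 m/s) = 56600 m / 0.743 m/s = 76180 s = 0.8817 d.
k_1 L₀/(k_2−k_1) = 0.124×25.2/(1.46−0.124) = 3.125/1.336 = 2.339 mg/L.
e^(−k_1 t) = e^(−0.124×0.8817) = 0.8964; e^(−k_2 t) = e^(−1.46×0.8817) = 0.2760.
D = 2.339 × (0.8964 − 0.2760) + 1.38 × 0.2760 = 1.451 + 0.3809 = 1.832 mg/L.
DO = C_s − D = 9.81 − 1.832 = 7.978 mg/L.

DO ≈ 7.98 mg/L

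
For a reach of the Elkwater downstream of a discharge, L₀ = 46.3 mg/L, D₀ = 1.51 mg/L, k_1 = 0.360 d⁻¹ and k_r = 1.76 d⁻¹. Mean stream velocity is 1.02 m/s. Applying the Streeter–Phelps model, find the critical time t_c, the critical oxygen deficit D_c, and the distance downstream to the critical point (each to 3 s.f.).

t_c ≈ 1.04 d; D_c ≈ 6.52 mg/L; x_c ≈ 91.4 km

At the critical point dD/dt = 0, so k_1 L₀ e^(−k_1 t) = k_r D. Substituting D(t) from the Streeter–Phelps equation and solving for t gives
t_c = ln[(k_r/k_1)(1 − D₀(k_r−k_1)/(k_1 L₀))] / (k_r−k_1).
Here k_r−k_1 = 1.400 d⁻¹ and 1 − D₀(k_r−k_1)/(k_1 L₀) = 1 − 1.51×1.400/(0.360×46.3) = 0.8732, so
t_c = ln(4.889 × 0.8732) / 1.400 = 1.451 / 1.400 = 1.037 d.
D_c = (k_1/k_r) L₀ e^(−k_1 t_c) = (0.360/1.76) × 46.3 × e^(−0.360×1.037) = 0.2045 × 46.3 × 0.6885 = 6.521 mg/L.
x_c = v t_c = 1.02 m/s × 1.037 d × 86400 s/d = 91360 m ≈ 91.4 km.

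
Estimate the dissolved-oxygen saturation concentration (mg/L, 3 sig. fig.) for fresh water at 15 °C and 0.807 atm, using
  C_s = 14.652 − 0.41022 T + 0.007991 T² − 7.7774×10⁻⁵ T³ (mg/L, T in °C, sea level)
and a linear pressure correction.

At sea level: C_s = 14.652 − 0.41022×15 + 0.007991×15² − 7.7774×10⁻⁵×15³ = 10.03 mg/L.
Pressure correction: C_s' = 10.03 × 0.807 = 8.098 mg/L.

C_s ≈ 8.10 mg/L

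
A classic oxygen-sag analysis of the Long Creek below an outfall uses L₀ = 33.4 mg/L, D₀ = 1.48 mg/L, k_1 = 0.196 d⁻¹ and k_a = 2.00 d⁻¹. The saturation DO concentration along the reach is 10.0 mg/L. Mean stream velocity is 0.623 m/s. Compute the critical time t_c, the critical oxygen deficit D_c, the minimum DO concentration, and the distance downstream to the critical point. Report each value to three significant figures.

With k_a/k_1 = 10.20 and 1 − D₀(k_a−k_1)/(k_1 L₀) = 0.5922,
t_c = ln(10.20 × 0.5922) / (2.00 − 0.196) = ln(6.042) / 1.804 = 1.799/1.804 = 0.9971 d.
L(t_c) = L₀ e^(−k_1 t_c) = 33.4 × 0.8225 = 27.47 mg/L, and at the critical point k_a D_c = k_1 L, so D_c = (0.196/2.00) × 27.47 = 2.692 mg/L.
Minimum DO = C_s − D_c = 10.0 − 2.692 = 7.308 mg/L.
x_c = v t_c = 0.623 m/s × 0.9971 d × 86400 s/d = 53670 m ≈ 53.7 km.

t_c ≈ 0.997 d; D_c ≈ 2.69 mg/L; min DO ≈ 7.31 mg/L; x_c ≈ 53.7 km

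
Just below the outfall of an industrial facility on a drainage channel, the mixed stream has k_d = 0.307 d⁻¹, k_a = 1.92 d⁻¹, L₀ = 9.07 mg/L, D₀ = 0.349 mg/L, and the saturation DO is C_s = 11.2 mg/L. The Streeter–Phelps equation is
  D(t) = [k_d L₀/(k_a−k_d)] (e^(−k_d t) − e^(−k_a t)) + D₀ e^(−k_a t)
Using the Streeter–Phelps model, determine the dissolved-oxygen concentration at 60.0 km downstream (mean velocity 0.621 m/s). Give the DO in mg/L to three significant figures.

Travel time t = x/v = 60.0 km / (0.621 m/s) = 60000 m / 0.621 m/s = 96620 s = 1.118 d.
k_d L₀/(k_a−k_d) = 0.307×9.07/(1.92−0.307) = 2.784/1.613 = 1.726 mg/L.
e^(−k_d t) = e^(−0.307×1.118) = 0.7094; e^(−k_a t) = e^(−1.92×1.118) = 0.1168.
D = 1.726 × (0.7094 − 0.1168) + 0.349 × 0.1168 = 1.023 + 0.04077 = 1.064 mg/L.
DO = C_s − D = 11.2 − 1.064 = 10.14 mg/L.

DO ≈ 10.1 mg/L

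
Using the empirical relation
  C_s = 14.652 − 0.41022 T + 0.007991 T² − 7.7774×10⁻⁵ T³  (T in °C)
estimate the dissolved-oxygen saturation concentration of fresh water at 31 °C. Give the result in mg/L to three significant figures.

C_s ≈ 7.30 mg/L

C_s = 14.652 − 0.41022×31 + 0.007991×31² − 7.7774×10⁻⁵×31³ = 7.298 mg/L.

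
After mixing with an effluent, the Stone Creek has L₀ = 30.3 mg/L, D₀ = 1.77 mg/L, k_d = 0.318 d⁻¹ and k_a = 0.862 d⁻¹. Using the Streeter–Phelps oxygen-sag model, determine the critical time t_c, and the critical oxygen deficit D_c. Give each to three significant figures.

t_c ≈ 1.64 d; D_c ≈ 6.64 mg/L

t_c = [1/(k_a−k_d)] ln[(k_a/k_d)(1 − D₀(k_a−k_d)/(k_d L₀))]
= [1/(0.862−0.318)] ln[(0.862/0.318)(1 − 1.77×0.5440/(0.318×30.3))]
= (1/0.5440) ln[2.711 × 0.9001] = 1.838 × ln(2.440) = 1.838 × 0.8919 = 1.640 d.
L(t_c) = L₀ e^(−k_d t_c) = 30.3 × 0.5937 = 17.99 mg/L, and at the critical point k_a D_c = k_d L, so D_c = (0.318/0.862) × 17.99 = 6.636 mg/L.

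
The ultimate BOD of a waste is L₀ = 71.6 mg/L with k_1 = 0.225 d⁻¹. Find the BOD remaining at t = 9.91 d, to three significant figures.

L ≈ 7.70 mg/L

L_t = L₀ e^(−k_1 t) = 71.6 × e^(−0.225×9.91) = 71.6 × 0.1076 = 7.701 mg/L.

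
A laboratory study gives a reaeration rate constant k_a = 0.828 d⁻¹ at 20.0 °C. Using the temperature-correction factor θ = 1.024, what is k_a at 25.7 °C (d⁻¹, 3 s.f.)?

k_a ≈ 0.948 d⁻¹

k_a(T₂) = k_a(T₁) · θ^(T₂−T₁) = 0.828 × 1.024^(25.7−20.0)
= 0.828 × 1.024^5.70 = 0.828 × 1.145 = 0.9479 d⁻¹.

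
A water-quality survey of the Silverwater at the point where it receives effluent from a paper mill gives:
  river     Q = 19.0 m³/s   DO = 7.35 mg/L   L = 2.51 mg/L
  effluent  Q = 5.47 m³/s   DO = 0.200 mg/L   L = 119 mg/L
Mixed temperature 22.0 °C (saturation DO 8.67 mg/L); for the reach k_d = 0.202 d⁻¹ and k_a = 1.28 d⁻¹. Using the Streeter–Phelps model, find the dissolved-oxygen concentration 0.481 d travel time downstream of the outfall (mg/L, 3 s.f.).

DO ≈ 5.13 mg/L

Mixed DO = (19.0×7.35 + 5.47×0.200)/(19.0+5.47) = 140.7/24.47 = 5.752 mg/L.
Mixed L₀ = (19.0×2.51 + 5.47×119)/(24.47) = 698.6/24.47 = 28.55 mg/L.
Initial deficit D₀ = C_s − DO₀ = 8.67 − 5.752 = 2.918 mg/L.
D(0.481) = [0.202×28.55/(1.28−0.202)](e^(−0.202×0.481) − e^(−1.28×0.481)) + 2.918 e^(−1.28×0.481)
= 5.350 × (0.9074 − 0.5403) + 2.918 × 0.5403 = 3.541 mg/L.
DO = 8.67 − 3.541 = 5.129 mg/L.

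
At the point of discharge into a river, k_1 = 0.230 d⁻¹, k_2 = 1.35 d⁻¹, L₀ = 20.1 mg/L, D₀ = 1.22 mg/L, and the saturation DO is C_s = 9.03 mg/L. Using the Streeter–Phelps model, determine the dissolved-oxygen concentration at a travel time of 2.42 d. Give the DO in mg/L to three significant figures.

DO ≈ 6.78 mg/L

k_1 L₀/(k_2−k_1) = 0.230×20.1/(1.35−0.230) = 4.623/1.120 = 4.128 mg/L.
e^(−k_1 t) = e^(−0.230×2.420) = 0.5732; e^(−k_2 t) = e^(−1.35×2.420) = 0.03812.
D = 4.128 × (0.5732 − 0.03812) + 1.22 × 0.03812 = 2.208 + 0.04651 = 2.255 mg/L.
DO = C_s − D = 9.03 − 2.255 = 6.775 mg/L.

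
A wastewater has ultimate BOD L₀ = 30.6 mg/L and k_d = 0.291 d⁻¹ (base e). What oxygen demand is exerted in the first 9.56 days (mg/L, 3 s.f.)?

y ≈ 28.7 mg/L

y_t = L₀(1 − e^(−k_d t)) = 30.6 × (1 − e^(−0.291×9.56))
= 30.6 × (1 − 0.06192) = 30.6 × 0.9381 = 28.71 mg/L.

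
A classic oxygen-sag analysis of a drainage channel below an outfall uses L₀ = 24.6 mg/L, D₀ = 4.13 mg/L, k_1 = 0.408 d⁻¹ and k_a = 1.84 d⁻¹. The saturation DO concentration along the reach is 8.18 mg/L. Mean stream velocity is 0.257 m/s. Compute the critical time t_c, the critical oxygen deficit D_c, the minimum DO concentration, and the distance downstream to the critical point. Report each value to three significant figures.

t_c ≈ 0.431 d; D_c ≈ 4.58 mg/L; min DO ≈ 3.60 mg/L; x_c ≈ 9.56 km

At the critical point dD/dt = 0, so k_1 L₀ e^(−k_1 t) = k_a D. Substituting D(t) from the Streeter–Phelps equation and solving for t gives
t_c = ln[(k_a/k_1)(1 − D₀(k_a−k_1)/(k_1 L₀))] / (k_a−k_1).
Here k_a−k_1 = 1.432 d⁻¹ and 1 − D₀(k_a−k_1)/(k_1 L₀) = 1 − 4.13×1.432/(0.408×24.6) = 0.4108, so
t_c = ln(4.510 × 0.4108) / 1.432 = 0.6165 / 1.432 = 0.4305 d.
L(t_c) = L₀ e^(−k_1 t_c) = 24.6 × 0.8389 = 20.64 mg/L, and at the critical point k_a D_c = k_1 L, so D_c = (0.408/1.84) × 20.64 = 4.576 mg/L.
Minimum DO = C_s − D_c = 8.18 − 4.576 = 3.604 mg/L.
x_c = v t_c = 0.257 m/s × 0.4305 d × 86400 s/d = 9559 m ≈ 9.56 km.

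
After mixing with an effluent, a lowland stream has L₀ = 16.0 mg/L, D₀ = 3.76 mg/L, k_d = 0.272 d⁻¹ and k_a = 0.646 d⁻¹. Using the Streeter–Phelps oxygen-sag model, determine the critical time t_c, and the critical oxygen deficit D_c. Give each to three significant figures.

t_c ≈ 1.27 d; D_c ≈ 4.77 mg/L

t_c = [1/(k_a−k_d)] ln[(k_a/k_d)(1 − D₀(k_a−k_d)/(k_d L₀))]
= [1/(0.646−0.272)] ln[(0.646/0.272)(1 − 3.76×0.3740/(0.272×16.0))]
= (1/0.3740) ln[2.375 × 0.6769] = 2.674 × ln(1.608) = 2.674 × 0.4747 = 1.269 d.
L(t_c) = L₀ e^(−k_d t_c) = 16.0 × 0.7080 = 11.33 mg/L, and at the critical point k_a D_c = k_d L, so D_c = (0.272/0.646) × 11.33 = 4.770 mg/L.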